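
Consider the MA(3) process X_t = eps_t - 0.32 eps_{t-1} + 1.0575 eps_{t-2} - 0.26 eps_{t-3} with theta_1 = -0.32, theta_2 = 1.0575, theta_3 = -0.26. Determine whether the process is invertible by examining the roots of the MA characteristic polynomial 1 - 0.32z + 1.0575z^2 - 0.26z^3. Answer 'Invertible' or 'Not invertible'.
\text{Not invertible}

The MA(q) characteristic polynomial is P(z) = 1 - 0.32z + 1.0575z^2 - 0.26z^3.
Invertibility requires all roots to lie outside the unit circle, i.e. |z| > 1 for every root.
Degree 3: look for a simple real root z0 first, then factor out (1 - z/z0) and solve the remaining quadratic.
Testing z0 = 4: P(4) = 1 + (-0.32)(4) + (1.0575)(4)^2 + (-0.26)(4)^3
  = 1 + (-1.28) + (16.92) + (-16.64) = 0.  So z_0 = 4 is a root, |z_0| = 4.
Divide out the factor (1 - 0.25 z) = (1 - z/z0) (since 1/z0 = 0.25):
  P(z) = (1 - 0.25 z)(1 + (-0.07) z + (1.04) z^2)
  [check: z-coef -0.07 - (0.25) = -0.32; z^2-coef 1.04 - (0.25)(-0.07) = 1.0575; z^3-coef -(0.25)(1.04) = -0.26.]
Remaining roots from the quadratic factor 1 + (-0.07) z + (1.04) z^2:
  Set 1 + (-0.07) z + (1.04) z^2 = 0, i.e. a z^2 + b z + c = 0 with a = 1.04, b = -0.07, c = 1.
  Discriminant D = b^2 - 4ac = (-0.07)^2 - 4*(1.04)*1 = 0.0049 - (4.16) = -4.1551.
  D < 0, so the roots are the complex-conjugate pair z = (-b +/- i sqrt(-D)) / (2a) = 0.0337 +/- 0.98i.
  For a conjugate pair |z|^2 = z * conj(z) = (product of roots) = c/a = 1/(1.04) = 0.961538, so |z| = sqrt(0.961538) = 0.9806 for both roots.
Moduli of all roots: 4.0000, 0.9806, 0.9806.
All moduli strictly greater than 1? No.
Verdict: Not invertible.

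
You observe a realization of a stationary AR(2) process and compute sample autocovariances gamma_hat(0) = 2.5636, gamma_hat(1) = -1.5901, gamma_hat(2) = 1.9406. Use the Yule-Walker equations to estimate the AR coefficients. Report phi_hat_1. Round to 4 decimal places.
\hat\phi_{1} = -0.2450

The Yule-Walker equations for an AR(p) process read, in matrix form,
  Gamma_p phi = r_p,   with   (Gamma_p)_{ij} = gamma(|i - j|),
                       (r_p)_i = gamma(i),   i,j = 1..p.
Substitute the sample gammas (Toeplitz matrix and right-hand side of size 2):
  Gamma_p = [[2.5636, -1.5901], [-1.5901, 2.5636]]
  r_p     = [-1.5901, 1.9406]
Written out:
  2.5636 phi_1 - 1.5901 phi_2 = -1.5901
  -1.5901 phi_1 + 2.5636 phi_2 = 1.9406
Solve by Cramer's rule:
  det = gamma(0)^2 - gamma(1)^2 = (2.5636)^2 - (-1.5901)^2 = 6.57204496 - 2.52841801 = 4.04362695
  phi_hat_1 = [gamma(1) gamma(0) - gamma(1) gamma(2)] / det = [(-1.5901)(2.5636) - (-1.5901)(1.9406)] / 4.04362695 = -0.9906323 / 4.04362695 = -0.245
  phi_hat_2 = [gamma(0) gamma(2) - gamma(1)^2] / det = [(2.5636)(1.9406) - (-1.5901)^2] / 4.04362695 = 2.44650415 / 4.04362695 = 0.605
So phi_hat = [-0.2450, 0.6050].
Therefore phi_hat_1 = -0.2450.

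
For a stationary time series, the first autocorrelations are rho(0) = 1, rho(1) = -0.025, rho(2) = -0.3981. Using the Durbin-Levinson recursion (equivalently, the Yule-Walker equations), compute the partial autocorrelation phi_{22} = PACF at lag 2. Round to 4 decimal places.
\phi_{22} = -0.3990

The PACF at lag k is phi_{kk}, the last component of the solution
to the Yule-Walker system G_k phi = r_k where
  (G_k)_{ij} = rho(|i - j|), (r_k)_i = rho(i), i,j = 1..k.
Equivalently, Durbin-Levinson gives phi_{kk} iteratively:
  phi_{11} = rho(1)
  phi_{kk} = [rho(k) - sum_{j=1..k-1} phi_{k-1,j} rho(k-j)]
            / [1 - sum_{j=1..k-1} phi_{k-1,j} rho(j)],
  phi_{k,j} = phi_{k-1,j} - phi_{kk} phi_{k-1,k-j},  j = 1..k-1.
Step k = 1:
  phi_11 = rho(1) = -0.025.
Step k = 2:
  phi_22 = [rho(2) - phi_11 rho(1)] / [1 - phi_11 rho(1)] = [-0.3981 - (-0.025)(-0.025)] / [1 - (-0.025)(-0.025)]
         = -0.398725 / 0.999375 = -0.399.
Therefore phi_{22} = -0.3990.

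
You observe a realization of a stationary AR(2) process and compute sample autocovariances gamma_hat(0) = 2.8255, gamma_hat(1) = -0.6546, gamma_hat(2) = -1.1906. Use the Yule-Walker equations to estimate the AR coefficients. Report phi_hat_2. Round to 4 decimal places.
\hat\phi_{2} = -0.5020

The Yule-Walker equations for an AR(p) process read, in matrix form,
  Gamma_p phi = r_p,   with   (Gamma_p)_{ij} = gamma(|i - j|),
                       (r_p)_i = gamma(i),   i,j = 1..p.
Substitute the sample gammas (Toeplitz matrix and right-hand side of size 2):
  Gamma_p = [[2.8255, -0.6546], [-0.6546, 2.8255]]
  r_p     = [-0.6546, -1.1906]
Written out:
  2.8255 phi_1 - 0.6546 phi_2 = -0.6546
  -0.6546 phi_1 + 2.8255 phi_2 = -1.1906
Solve by Cramer's rule:
  det = gamma(0)^2 - gamma(1)^2 = (2.8255)^2 - (-0.6546)^2 = 7.98345025 - 0.42850116 = 7.55494909
  phi_hat_1 = [gamma(1) gamma(0) - gamma(1) gamma(2)] / det = [(-0.6546)(2.8255) - (-0.6546)(-1.1906)] / 7.55494909 = -2.62893906 / 7.55494909 = -0.348
  phi_hat_2 = [gamma(0) gamma(2) - gamma(1)^2] / det = [(2.8255)(-1.1906) - (-0.6546)^2] / 7.55494909 = -3.79254146 / 7.55494909 = -0.502
So phi_hat = [-0.3480, -0.5020].
Therefore phi_hat_2 = -0.5020.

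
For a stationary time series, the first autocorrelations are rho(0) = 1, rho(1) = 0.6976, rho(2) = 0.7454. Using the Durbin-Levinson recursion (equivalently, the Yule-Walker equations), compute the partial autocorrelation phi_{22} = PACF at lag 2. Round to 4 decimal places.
\phi_{22} = 0.5040

The PACF at lag k is phi_{kk}, the last component of the solution
to the Yule-Walker system G_k phi = r_k where
  (G_k)_{ij} = rho(|i - j|), (r_k)_i = rho(i), i,j = 1..k.
Equivalently, Durbin-Levinson gives phi_{kk} iteratively:
  phi_{11} = rho(1)
  phi_{kk} = [rho(k) - sum_{j=1..k-1} phi_{k-1,j} rho(k-j)]
            / [1 - sum_{j=1..k-1} phi_{k-1,j} rho(j)],
  phi_{k,j} = phi_{k-1,j} - phi_{kk} phi_{k-1,k-j},  j = 1..k-1.
Step k = 1:
  phi_11 = rho(1) = 0.6976.
Step k = 2:
  phi_22 = [rho(2) - phi_11 rho(1)] / [1 - phi_11 rho(1)] = [0.7454 - (0.6976)(0.6976)] / [1 - (0.6976)(0.6976)]
         = 0.25875424 / 0.51335424 = 0.504.
Therefore phi_{22} = 0.5040.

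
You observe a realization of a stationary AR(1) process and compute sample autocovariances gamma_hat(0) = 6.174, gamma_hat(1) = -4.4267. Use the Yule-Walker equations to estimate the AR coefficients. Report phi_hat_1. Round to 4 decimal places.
\hat\phi_{1} = -0.7170

The Yule-Walker equations for an AR(p) process read, in matrix form,
  Gamma_p phi = r_p,   with   (Gamma_p)_{ij} = gamma(|i - j|),
                       (r_p)_i = gamma(i),   i,j = 1..p.
Substitute the sample gammas (Toeplitz matrix and right-hand side of size 1):
  Gamma_p = [[6.174]]
  r_p     = [-4.4267]
With p = 1 this is the single equation gamma(0) phi_1 = gamma(1):
  phi_hat_1 = gamma(1) / gamma(0) = -4.4267 / 6.174 = -0.7170.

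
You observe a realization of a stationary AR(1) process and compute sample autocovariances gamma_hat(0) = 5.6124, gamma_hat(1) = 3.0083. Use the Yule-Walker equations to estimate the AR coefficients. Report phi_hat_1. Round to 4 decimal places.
\hat\phi_{1} = 0.5360

The Yule-Walker equations for an AR(p) process read, in matrix form,
  Gamma_p phi = r_p,   with   (Gamma_p)_{ij} = gamma(|i - j|),
                       (r_p)_i = gamma(i),   i,j = 1..p.
Substitute the sample gammas (Toeplitz matrix and right-hand side of size 1):
  Gamma_p = [[5.6124]]
  r_p     = [3.0083]
With p = 1 this is the single equation gamma(0) phi_1 = gamma(1):
  phi_hat_1 = gamma(1) / gamma(0) = 3.0083 / 5.6124 = 0.5360.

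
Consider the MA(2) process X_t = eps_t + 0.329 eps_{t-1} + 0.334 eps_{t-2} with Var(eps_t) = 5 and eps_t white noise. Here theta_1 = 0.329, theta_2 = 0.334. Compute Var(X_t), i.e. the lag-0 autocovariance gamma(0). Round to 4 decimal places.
\gamma(0) = 6.0990

For an MA(q) process X_t = eps_t + sum_i theta_i eps_{t-i} with
Var(eps_t) = sigma^2, the variance is
  gamma(0) = sigma^2 * (1 + sum_i theta_i^2).
  sum_i theta_i^2 = (0.329)^2 + (0.334)^2 = 0.108241 + 0.111556 = 0.219797.
  gamma(0) = 5 * (1 + 0.219797) = 5 * 1.219797 = 6.098985, which rounds to 6.0990.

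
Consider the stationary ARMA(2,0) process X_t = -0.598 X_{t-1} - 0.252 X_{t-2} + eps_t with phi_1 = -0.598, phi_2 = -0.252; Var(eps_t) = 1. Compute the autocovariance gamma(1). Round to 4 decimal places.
\gamma(1) = -0.6608

Multiply the model equation by X_{t-k} and take expectations. With theta_0 = psi_0 = 1 and psi_j the MA(infinity) weights, this gives
  gamma(k) - sum_i phi_i gamma(k-i) = c_k,
  c_k = sigma^2 * sum_{j=k..q} theta_j psi_{j-k}   (c_k = 0 for k > q),
using gamma(-m) = gamma(m).
Pure AR (q = 0): c_0 = sigma^2 = 1, c_k = 0 for k >= 1.
Equations for k = 0, 1, 2 (AR order 2, c_2 = 0):
  (E0) gamma(0) = phi_1 gamma(1) + phi_2 gamma(2) + c_0
  (E1) gamma(1) = phi_1 gamma(0) + phi_2 gamma(1) + c_1
  (E2) gamma(2) = phi_1 gamma(1) + phi_2 gamma(0)
From (E1): gamma(1) = A gamma(0) + B with
  A = phi_1 / (1 - phi_2) = -0.598 / 1.252 = -0.477636,   B = c_1 / (1 - phi_2) = 0 / 1.252 = 0.
Insert (E2) into (E0): gamma(0) (1 - phi_2^2) = phi_1 (1 + phi_2) gamma(1) + c_0.
  phi_1 (1 + phi_2) = (-0.598)(0.748) = -0.447304,   1 - phi_2^2 = 0.936496.
Replace gamma(1) by A gamma(0) + B and collect gamma(0):
  gamma(0) [0.936496 - (-0.447304)(-0.477636)] = c_0 = 1
  gamma(0) * 0.722848 = 1
  gamma(0) = 1 / 0.722848 = 1.383417.
  gamma(1) = A gamma(0) = (-0.477636)(1.383417) = -0.66077.
Therefore gamma(1) = -0.6608 (to 4 decimal places).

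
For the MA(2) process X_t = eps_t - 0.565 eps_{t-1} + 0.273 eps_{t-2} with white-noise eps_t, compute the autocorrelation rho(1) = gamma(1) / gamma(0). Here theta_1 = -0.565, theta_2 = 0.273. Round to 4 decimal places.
\rho(1) = -0.5160

For an MA(q) process with theta_0 = 1, the autocovariance is
  gamma(k) = sigma^2 * sum_{i=0..q-k} theta_i * theta_{i+k},
and rho(k) = gamma(k) / gamma(0). Sigma^2 cancels.
  numerator   = (1)*(-0.565) + (-0.565)*(0.273) = -0.719245.
  denominator = (1)^2 + (-0.565)^2 + (0.273)^2 = 1.393754.
  rho(1) = -0.719245 / 1.393754 = -0.5160.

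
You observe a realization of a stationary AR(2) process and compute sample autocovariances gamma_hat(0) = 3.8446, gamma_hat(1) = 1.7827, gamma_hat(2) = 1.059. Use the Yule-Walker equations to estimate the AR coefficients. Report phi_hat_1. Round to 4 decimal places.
\hat\phi_{1} = 0.4280

The Yule-Walker equations for an AR(p) process read, in matrix form,
  Gamma_p phi = r_p,   with   (Gamma_p)_{ij} = gamma(|i - j|),
                       (r_p)_i = gamma(i),   i,j = 1..p.
Substitute the sample gammas (Toeplitz matrix and right-hand side of size 2):
  Gamma_p = [[3.8446, 1.7827], [1.7827, 3.8446]]
  r_p     = [1.7827, 1.059]
Written out:
  3.8446 phi_1 + 1.7827 phi_2 = 1.7827
  1.7827 phi_1 + 3.8446 phi_2 = 1.059
Solve by Cramer's rule:
  det = gamma(0)^2 - gamma(1)^2 = (3.8446)^2 - (1.7827)^2 = 14.78094916 - 3.17801929 = 11.60292987
  phi_hat_1 = [gamma(1) gamma(0) - gamma(1) gamma(2)] / det = [(1.7827)(3.8446) - (1.7827)(1.059)] / 11.60292987 = 4.96588912 / 11.60292987 = 0.428
  phi_hat_2 = [gamma(0) gamma(2) - gamma(1)^2] / det = [(3.8446)(1.059) - (1.7827)^2] / 11.60292987 = 0.89341211 / 11.60292987 = 0.077
So phi_hat = [0.4280, 0.0770].
Therefore phi_hat_1 = 0.4280.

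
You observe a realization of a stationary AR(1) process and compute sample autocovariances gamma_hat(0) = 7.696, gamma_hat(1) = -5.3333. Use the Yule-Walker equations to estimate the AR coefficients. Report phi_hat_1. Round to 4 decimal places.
\hat\phi_{1} = -0.6930

The Yule-Walker equations for an AR(p) process read, in matrix form,
  Gamma_p phi = r_p,   with   (Gamma_p)_{ij} = gamma(|i - j|),
                       (r_p)_i = gamma(i),   i,j = 1..p.
Substitute the sample gammas (Toeplitz matrix and right-hand side of size 1):
  Gamma_p = [[7.696]]
  r_p     = [-5.3333]
With p = 1 this is the single equation gamma(0) phi_1 = gamma(1):
  phi_hat_1 = gamma(1) / gamma(0) = -5.3333 / 7.696 = -0.6930.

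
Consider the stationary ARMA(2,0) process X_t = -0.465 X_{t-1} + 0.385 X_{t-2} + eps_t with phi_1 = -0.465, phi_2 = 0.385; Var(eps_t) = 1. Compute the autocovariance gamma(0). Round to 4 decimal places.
\gamma(0) = 2.7410

Multiply the model equation by X_{t-k} and take expectations. With theta_0 = psi_0 = 1 and psi_j the MA(infinity) weights, this gives
  gamma(k) - sum_i phi_i gamma(k-i) = c_k,
  c_k = sigma^2 * sum_{j=k..q} theta_j psi_{j-k}   (c_k = 0 for k > q),
using gamma(-m) = gamma(m).
Pure AR (q = 0): c_0 = sigma^2 = 1, c_k = 0 for k >= 1.
Equations for k = 0, 1, 2 (AR order 2, c_2 = 0):
  (E0) gamma(0) = phi_1 gamma(1) + phi_2 gamma(2) + c_0
  (E1) gamma(1) = phi_1 gamma(0) + phi_2 gamma(1) + c_1
  (E2) gamma(2) = phi_1 gamma(1) + phi_2 gamma(0)
From (E1): gamma(1) = A gamma(0) + B with
  A = phi_1 / (1 - phi_2) = -0.465 / 0.615 = -0.756098,   B = c_1 / (1 - phi_2) = 0 / 0.615 = 0.
Insert (E2) into (E0): gamma(0) (1 - phi_2^2) = phi_1 (1 + phi_2) gamma(1) + c_0.
  phi_1 (1 + phi_2) = (-0.465)(1.385) = -0.644025,   1 - phi_2^2 = 0.851775.
Replace gamma(1) by A gamma(0) + B and collect gamma(0):
  gamma(0) [0.851775 - (-0.644025)(-0.756098)] = c_0 = 1
  gamma(0) * 0.364829 = 1
  gamma(0) = 1 / 0.364829 = 2.741008.
Therefore gamma(0) = 2.7410 (to 4 decimal places).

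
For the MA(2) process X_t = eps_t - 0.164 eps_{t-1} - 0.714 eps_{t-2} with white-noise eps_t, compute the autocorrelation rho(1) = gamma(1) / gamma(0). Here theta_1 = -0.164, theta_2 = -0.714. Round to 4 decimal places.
\rho(1) = -0.0305

For an MA(q) process with theta_0 = 1, the autocovariance is
  gamma(k) = sigma^2 * sum_{i=0..q-k} theta_i * theta_{i+k},
and rho(k) = gamma(k) / gamma(0). Sigma^2 cancels.
  numerator   = (1)*(-0.164) + (-0.164)*(-0.714) = -0.046904.
  denominator = (1)^2 + (-0.164)^2 + (-0.714)^2 = 1.536692.
  rho(1) = -0.046904 / 1.536692 = -0.0305.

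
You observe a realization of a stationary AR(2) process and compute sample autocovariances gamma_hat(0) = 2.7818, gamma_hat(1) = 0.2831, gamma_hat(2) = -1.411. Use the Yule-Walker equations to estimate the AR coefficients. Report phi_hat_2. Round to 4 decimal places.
\hat\phi_{2} = -0.5230

The Yule-Walker equations for an AR(p) process read, in matrix form,
  Gamma_p phi = r_p,   with   (Gamma_p)_{ij} = gamma(|i - j|),
                       (r_p)_i = gamma(i),   i,j = 1..p.
Substitute the sample gammas (Toeplitz matrix and right-hand side of size 2):
  Gamma_p = [[2.7818, 0.2831], [0.2831, 2.7818]]
  r_p     = [0.2831, -1.411]
Written out:
  2.7818 phi_1 + 0.2831 phi_2 = 0.2831
  0.2831 phi_1 + 2.7818 phi_2 = -1.411
Solve by Cramer's rule:
  det = gamma(0)^2 - gamma(1)^2 = (2.7818)^2 - (0.2831)^2 = 7.73841124 - 0.08014561 = 7.65826563
  phi_hat_1 = [gamma(1) gamma(0) - gamma(1) gamma(2)] / det = [(0.2831)(2.7818) - (0.2831)(-1.411)] / 7.65826563 = 1.18698168 / 7.65826563 = 0.155
  phi_hat_2 = [gamma(0) gamma(2) - gamma(1)^2] / det = [(2.7818)(-1.411) - (0.2831)^2] / 7.65826563 = -4.00526541 / 7.65826563 = -0.523
So phi_hat = [0.1550, -0.5230].
Therefore phi_hat_2 = -0.5230.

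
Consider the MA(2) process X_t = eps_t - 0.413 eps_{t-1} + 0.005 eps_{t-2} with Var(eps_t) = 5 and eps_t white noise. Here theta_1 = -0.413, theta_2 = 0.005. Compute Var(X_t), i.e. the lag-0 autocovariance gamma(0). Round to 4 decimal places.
\gamma(0) = 5.8530

For an MA(q) process X_t = eps_t + sum_i theta_i eps_{t-i} with
Var(eps_t) = sigma^2, the variance is
  gamma(0) = sigma^2 * (1 + sum_i theta_i^2).
  sum_i theta_i^2 = (-0.413)^2 + (0.005)^2 = 0.170569 + 0.000025 = 0.170594.
  gamma(0) = 5 * (1 + 0.170594) = 5 * 1.170594 = 5.85297, which rounds to 5.8530.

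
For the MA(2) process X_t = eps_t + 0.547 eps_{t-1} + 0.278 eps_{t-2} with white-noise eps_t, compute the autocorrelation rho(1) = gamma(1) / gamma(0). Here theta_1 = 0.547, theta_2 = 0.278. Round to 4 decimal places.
\rho(1) = 0.5079

For an MA(q) process with theta_0 = 1, the autocovariance is
  gamma(k) = sigma^2 * sum_{i=0..q-k} theta_i * theta_{i+k},
and rho(k) = gamma(k) / gamma(0). Sigma^2 cancels.
  numerator   = (1)*(0.547) + (0.547)*(0.278) = 0.699066.
  denominator = (1)^2 + (0.547)^2 + (0.278)^2 = 1.376493.
  rho(1) = 0.699066 / 1.376493 = 0.5079.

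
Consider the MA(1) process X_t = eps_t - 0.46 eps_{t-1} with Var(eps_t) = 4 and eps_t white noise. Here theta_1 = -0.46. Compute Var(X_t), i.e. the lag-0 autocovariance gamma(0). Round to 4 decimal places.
\gamma(0) = 4.8464

For an MA(q) process X_t = eps_t + sum_i theta_i eps_{t-i} with
Var(eps_t) = sigma^2, the variance is
  gamma(0) = sigma^2 * (1 + sum_i theta_i^2).
  sum_i theta_i^2 = (-0.46)^2 = 0.2116.
  gamma(0) = 4 * (1 + 0.2116) = 4 * 1.2116 = 4.8464.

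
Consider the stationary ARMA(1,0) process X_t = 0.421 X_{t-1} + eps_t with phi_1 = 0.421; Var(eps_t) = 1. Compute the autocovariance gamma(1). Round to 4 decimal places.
\gamma(1) = 0.5117

Multiply the model equation by X_{t-k} and take expectations. With theta_0 = psi_0 = 1 and psi_j the MA(infinity) weights, this gives
  gamma(k) - sum_i phi_i gamma(k-i) = c_k,
  c_k = sigma^2 * sum_{j=k..q} theta_j psi_{j-k}   (c_k = 0 for k > q),
using gamma(-m) = gamma(m).
Pure AR (q = 0): c_0 = sigma^2 = 1, c_k = 0 for k >= 1.
Equations for k = 0 and k = 1 (AR order 1):
  gamma(0) = phi_1 gamma(1) + c_0
  gamma(1) = phi_1 gamma(0) + c_1
Substituting the second into the first: gamma(0) (1 - phi_1^2) = c_0 + phi_1 c_1, so
  gamma(0) = c_0 / (1 - phi_1^2) = 1 / (1 - (0.421)^2) = 1 / 0.822759 = 1.215423.
  gamma(1) = phi_1 gamma(0) = (0.421)(1.215423) = 0.511693.
Therefore gamma(1) = 0.5117 (to 4 decimal places).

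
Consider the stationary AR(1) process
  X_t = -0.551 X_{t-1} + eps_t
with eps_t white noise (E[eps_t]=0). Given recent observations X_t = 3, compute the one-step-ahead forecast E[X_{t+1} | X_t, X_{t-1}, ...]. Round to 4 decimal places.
E[X_{t+1} \mid \mathcal F_t] = -1.6530

For an AR(p) model X_t = c + sum_i phi_i X_{t-i} + eps_t, the
one-step-ahead conditional mean is
  E[X_{t+1} | X_t, ...] = c + sum_i phi_i X_{t+1-i}.
Substitute known values:
  E[X_{t+1} | ...] = (-0.551) * (3)
                   = -1.6530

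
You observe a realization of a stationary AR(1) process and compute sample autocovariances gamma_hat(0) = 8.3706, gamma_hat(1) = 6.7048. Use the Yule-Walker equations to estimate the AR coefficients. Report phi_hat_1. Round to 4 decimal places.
\hat\phi_{1} = 0.8010

The Yule-Walker equations for an AR(p) process read, in matrix form,
  Gamma_p phi = r_p,   with   (Gamma_p)_{ij} = gamma(|i - j|),
                       (r_p)_i = gamma(i),   i,j = 1..p.
Substitute the sample gammas (Toeplitz matrix and right-hand side of size 1):
  Gamma_p = [[8.3706]]
  r_p     = [6.7048]
With p = 1 this is the single equation gamma(0) phi_1 = gamma(1):
  phi_hat_1 = gamma(1) / gamma(0) = 6.7048 / 8.3706 = 0.8010.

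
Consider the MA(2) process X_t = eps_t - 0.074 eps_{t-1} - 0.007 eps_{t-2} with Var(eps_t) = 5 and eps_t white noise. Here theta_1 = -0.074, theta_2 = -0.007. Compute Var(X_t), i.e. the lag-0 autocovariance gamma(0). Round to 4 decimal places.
\gamma(0) = 5.0276

For an MA(q) process X_t = eps_t + sum_i theta_i eps_{t-i} with
Var(eps_t) = sigma^2, the variance is
  gamma(0) = sigma^2 * (1 + sum_i theta_i^2).
  sum_i theta_i^2 = (-0.074)^2 + (-0.007)^2 = 0.005476 + 0.000049 = 0.005525.
  gamma(0) = 5 * (1 + 0.005525) = 5 * 1.005525 = 5.027625, which rounds to 5.0276.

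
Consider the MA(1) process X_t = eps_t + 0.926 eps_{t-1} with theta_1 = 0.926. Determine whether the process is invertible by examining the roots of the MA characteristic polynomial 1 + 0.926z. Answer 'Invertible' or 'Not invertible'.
\text{Invertible}

The MA(q) characteristic polynomial is P(z) = 1 + 0.926z.
Invertibility requires all roots to lie outside the unit circle, i.e. |z| > 1 for every root.
This is linear in z: 1 + (0.926) z = 0  =>  z = -1/(0.926) = -1.079914,  |z| = 1.079914.
Moduli of all roots: 1.0799.
All moduli strictly greater than 1? Yes.
Verdict: Invertible.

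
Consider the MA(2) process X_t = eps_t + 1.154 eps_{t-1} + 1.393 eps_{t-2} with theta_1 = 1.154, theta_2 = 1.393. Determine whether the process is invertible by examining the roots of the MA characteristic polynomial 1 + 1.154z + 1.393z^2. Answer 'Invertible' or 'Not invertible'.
\text{Not invertible}

The MA(q) characteristic polynomial is P(z) = 1 + 1.154z + 1.393z^2.
Invertibility requires all roots to lie outside the unit circle, i.e. |z| > 1 for every root.
Set 1 + (1.154) z + (1.393) z^2 = 0, i.e. a z^2 + b z + c = 0 with a = 1.393, b = 1.154, c = 1.
Discriminant D = b^2 - 4ac = (1.154)^2 - 4*(1.393)*1 = 1.331716 - (5.572) = -4.240284.
D < 0, so the roots are the complex-conjugate pair z = (-b +/- i sqrt(-D)) / (2a) = -0.4142 +/- 0.7391i.
For a conjugate pair |z|^2 = z * conj(z) = (product of roots) = c/a = 1/(1.393) = 0.717875, so |z| = sqrt(0.717875) = 0.8473 for both roots.
Moduli of all roots: 0.8473, 0.8473.
All moduli strictly greater than 1? No.
Verdict: Not invertible.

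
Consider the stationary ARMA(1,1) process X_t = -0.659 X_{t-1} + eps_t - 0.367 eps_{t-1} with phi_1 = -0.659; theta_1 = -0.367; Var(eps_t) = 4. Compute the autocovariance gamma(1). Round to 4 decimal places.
\gamma(1) = -9.0090

Multiply the model equation by X_{t-k} and take expectations. With theta_0 = psi_0 = 1 and psi_j the MA(infinity) weights, this gives
  gamma(k) - sum_i phi_i gamma(k-i) = c_k,
  c_k = sigma^2 * sum_{j=k..q} theta_j psi_{j-k}   (c_k = 0 for k > q),
using gamma(-m) = gamma(m).
psi-weights needed (psi_j = theta_j + sum_i phi_i psi_{j-i}):
  psi_1 = theta_1 + phi_1 = -0.367 + (-0.659) = -1.026
Right-hand sides:
  c_0 = sigma^2 (1 + theta_1 psi_1) = 4 * (1 + (-0.367)(-1.026)) = 4 * 1.376542 = 5.506168
  c_1 = sigma^2 theta_1 = 4 * (-0.367) = -1.468
  c_2 = 0
Equations for k = 0 and k = 1 (AR order 1):
  gamma(0) = phi_1 gamma(1) + c_0
  gamma(1) = phi_1 gamma(0) + c_1
Substituting the second into the first: gamma(0) (1 - phi_1^2) = c_0 + phi_1 c_1, so
  gamma(0) = (c_0 + phi_1 c_1) / (1 - phi_1^2) = (5.506168 + (-0.659)(-1.468)) / (1 - (-0.659)^2) = 6.47358 / 0.565719 = 11.443102.
  gamma(1) = phi_1 gamma(0) + c_1 = (-0.659)(11.443102) + (-1.468) = -9.009004.
Therefore gamma(1) = -9.0090 (to 4 decimal places).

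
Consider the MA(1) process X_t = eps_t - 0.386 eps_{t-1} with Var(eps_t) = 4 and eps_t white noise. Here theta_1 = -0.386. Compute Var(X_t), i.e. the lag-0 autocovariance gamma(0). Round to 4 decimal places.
\gamma(0) = 4.5960

For an MA(q) process X_t = eps_t + sum_i theta_i eps_{t-i} with
Var(eps_t) = sigma^2, the variance is
  gamma(0) = sigma^2 * (1 + sum_i theta_i^2).
  sum_i theta_i^2 = (-0.386)^2 = 0.148996.
  gamma(0) = 4 * (1 + 0.148996) = 4 * 1.148996 = 4.595984, which rounds to 4.5960.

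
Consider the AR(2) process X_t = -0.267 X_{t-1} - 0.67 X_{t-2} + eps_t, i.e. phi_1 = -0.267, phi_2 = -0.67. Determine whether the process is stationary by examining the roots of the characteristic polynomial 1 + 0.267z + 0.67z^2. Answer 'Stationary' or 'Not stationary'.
\text{Stationary}

The AR(p) characteristic polynomial is P(z) = 1 + 0.267z + 0.67z^2.
Stationarity requires all roots to lie outside the unit circle, i.e. |z| > 1 for every root.
Set 1 + (0.267) z + (0.67) z^2 = 0, i.e. a z^2 + b z + c = 0 with a = 0.67, b = 0.267, c = 1.
Discriminant D = b^2 - 4ac = (0.267)^2 - 4*(0.67)*1 = 0.071289 - (2.68) = -2.608711.
D < 0, so the roots are the complex-conjugate pair z = (-b +/- i sqrt(-D)) / (2a) = -0.1993 +/- 1.2053i.
For a conjugate pair |z|^2 = z * conj(z) = (product of roots) = c/a = 1/(0.67) = 1.492537, so |z| = sqrt(1.492537) = 1.2217 for both roots.
Moduli of all roots: 1.2217, 1.2217.
All moduli strictly greater than 1? Yes.
Verdict: Stationary.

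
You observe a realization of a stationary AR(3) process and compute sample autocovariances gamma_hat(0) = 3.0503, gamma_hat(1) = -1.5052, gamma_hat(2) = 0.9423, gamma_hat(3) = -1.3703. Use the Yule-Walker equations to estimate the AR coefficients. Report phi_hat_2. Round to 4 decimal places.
\hat\phi_{2} = -0.0740

The Yule-Walker equations for an AR(p) process read, in matrix form,
  Gamma_p phi = r_p,   with   (Gamma_p)_{ij} = gamma(|i - j|),
                       (r_p)_i = gamma(i),   i,j = 1..p.
Substitute the sample gammas (Toeplitz matrix and right-hand side of size 3):
  Gamma_p = [[3.0503, -1.5052, 0.9423], [-1.5052, 3.0503, -1.5052], [0.9423, -1.5052, 3.0503]]
  r_p     = [-1.5052, 0.9423, -1.3703]
Written out (R1..R3):
  (R1) 3.0503 phi_1 - 1.5052 phi_2 + 0.9423 phi_3 = -1.5052
  (R2) -1.5052 phi_1 + 3.0503 phi_2 - 1.5052 phi_3 = 0.9423
  (R3) 0.9423 phi_1 - 1.5052 phi_2 + 3.0503 phi_3 = -1.3703
Gaussian elimination:
  R2 <- R2 - (-1.5052/3.0503) R1 = R2 - (-0.49346) R1:  2.307545 phi_2 - 1.040213 phi_3 = 0.199545
  R3 <- R3 - (0.9423/3.0503) R1 = R3 - (0.30892) R1:  -1.040213 phi_2 + 2.759204 phi_3 = -0.905313
  R3 <- R3 - (-1.040213/2.307545) R2 = R3 - (-0.450788) R2:  2.290289 phi_3 = -0.815361
Back-substitution:
  phi_hat_3 = -0.815361 / 2.290289 = -0.356008
  phi_hat_2 = (0.199545 - (-1.040213)(-0.356008)) / 2.307545 = -0.074009
  phi_hat_1 = (-1.5052 - (-1.5052)(-0.074009) - (0.9423)(-0.356008)) / 3.0503 = -0.420002
So phi_hat = [-0.4200, -0.0740, -0.3560].
Therefore phi_hat_2 = -0.0740.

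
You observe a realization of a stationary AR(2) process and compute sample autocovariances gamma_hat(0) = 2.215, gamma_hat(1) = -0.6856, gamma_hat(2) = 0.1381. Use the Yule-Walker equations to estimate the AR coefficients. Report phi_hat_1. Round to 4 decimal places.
\hat\phi_{1} = -0.3210

The Yule-Walker equations for an AR(p) process read, in matrix form,
  Gamma_p phi = r_p,   with   (Gamma_p)_{ij} = gamma(|i - j|),
                       (r_p)_i = gamma(i),   i,j = 1..p.
Substitute the sample gammas (Toeplitz matrix and right-hand side of size 2):
  Gamma_p = [[2.215, -0.6856], [-0.6856, 2.215]]
  r_p     = [-0.6856, 0.1381]
Written out:
  2.215 phi_1 - 0.6856 phi_2 = -0.6856
  -0.6856 phi_1 + 2.215 phi_2 = 0.1381
Solve by Cramer's rule:
  det = gamma(0)^2 - gamma(1)^2 = (2.215)^2 - (-0.6856)^2 = 4.906225 - 0.47004736 = 4.43617764
  phi_hat_1 = [gamma(1) gamma(0) - gamma(1) gamma(2)] / det = [(-0.6856)(2.215) - (-0.6856)(0.1381)] / 4.43617764 = -1.42392264 / 4.43617764 = -0.321
  phi_hat_2 = [gamma(0) gamma(2) - gamma(1)^2] / det = [(2.215)(0.1381) - (-0.6856)^2] / 4.43617764 = -0.16415586 / 4.43617764 = -0.037
So phi_hat = [-0.3210, -0.0370].
Therefore phi_hat_1 = -0.3210.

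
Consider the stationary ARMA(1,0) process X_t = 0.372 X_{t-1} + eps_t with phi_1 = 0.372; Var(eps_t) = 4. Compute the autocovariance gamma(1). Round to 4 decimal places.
\gamma(1) = 1.7270

Multiply the model equation by X_{t-k} and take expectations. With theta_0 = psi_0 = 1 and psi_j the MA(infinity) weights, this gives
  gamma(k) - sum_i phi_i gamma(k-i) = c_k,
  c_k = sigma^2 * sum_{j=k..q} theta_j psi_{j-k}   (c_k = 0 for k > q),
using gamma(-m) = gamma(m).
Pure AR (q = 0): c_0 = sigma^2 = 4, c_k = 0 for k >= 1.
Equations for k = 0 and k = 1 (AR order 1):
  gamma(0) = phi_1 gamma(1) + c_0
  gamma(1) = phi_1 gamma(0) + c_1
Substituting the second into the first: gamma(0) (1 - phi_1^2) = c_0 + phi_1 c_1, so
  gamma(0) = c_0 / (1 - phi_1^2) = 4 / (1 - (0.372)^2) = 4 / 0.861616 = 4.642439.
  gamma(1) = phi_1 gamma(0) = (0.372)(4.642439) = 1.726987.
Therefore gamma(1) = 1.7270 (to 4 decimal places).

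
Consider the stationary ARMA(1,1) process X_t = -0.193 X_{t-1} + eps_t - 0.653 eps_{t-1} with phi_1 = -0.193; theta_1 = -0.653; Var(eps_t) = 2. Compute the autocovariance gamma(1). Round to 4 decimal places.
\gamma(1) = -1.9790

Multiply the model equation by X_{t-k} and take expectations. With theta_0 = psi_0 = 1 and psi_j the MA(infinity) weights, this gives
  gamma(k) - sum_i phi_i gamma(k-i) = c_k,
  c_k = sigma^2 * sum_{j=k..q} theta_j psi_{j-k}   (c_k = 0 for k > q),
using gamma(-m) = gamma(m).
psi-weights needed (psi_j = theta_j + sum_i phi_i psi_{j-i}):
  psi_1 = theta_1 + phi_1 = -0.653 + (-0.193) = -0.846
Right-hand sides:
  c_0 = sigma^2 (1 + theta_1 psi_1) = 2 * (1 + (-0.653)(-0.846)) = 2 * 1.552438 = 3.104876
  c_1 = sigma^2 theta_1 = 2 * (-0.653) = -1.306
  c_2 = 0
Equations for k = 0 and k = 1 (AR order 1):
  gamma(0) = phi_1 gamma(1) + c_0
  gamma(1) = phi_1 gamma(0) + c_1
Substituting the second into the first: gamma(0) (1 - phi_1^2) = c_0 + phi_1 c_1, so
  gamma(0) = (c_0 + phi_1 c_1) / (1 - phi_1^2) = (3.104876 + (-0.193)(-1.306)) / (1 - (-0.193)^2) = 3.356934 / 0.962751 = 3.486814.
  gamma(1) = phi_1 gamma(0) + c_1 = (-0.193)(3.486814) + (-1.306) = -1.978955.
Therefore gamma(1) = -1.9790 (to 4 decimal places).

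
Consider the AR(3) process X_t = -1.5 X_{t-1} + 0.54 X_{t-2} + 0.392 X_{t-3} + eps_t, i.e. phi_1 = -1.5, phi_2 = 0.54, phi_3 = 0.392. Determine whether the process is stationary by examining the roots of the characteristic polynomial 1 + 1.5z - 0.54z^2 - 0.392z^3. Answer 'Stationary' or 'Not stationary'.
\text{Not stationary}

The AR(p) characteristic polynomial is P(z) = 1 + 1.5z - 0.54z^2 - 0.392z^3.
Stationarity requires all roots to lie outside the unit circle, i.e. |z| > 1 for every root.
Degree 3: look for a simple real root z0 first, then factor out (1 - z/z0) and solve the remaining quadratic.
Testing z0 = -2.5: P(-2.5) = 1 + (1.5)(-2.5) + (-0.54)(-2.5)^2 + (-0.392)(-2.5)^3
  = 1 + (-3.75) + (-3.375) + (6.125) = 0.  So z_0 = -2.5 is a root, |z_0| = 2.5.
Divide out the factor (1 + 0.4 z) = (1 - z/z0) (since 1/z0 = -0.4):
  P(z) = (1 + 0.4 z)(1 + (1.1) z + (-0.98) z^2)
  [check: z-coef 1.1 - (-0.4) = 1.5; z^2-coef -0.98 - (-0.4)(1.1) = -0.54; z^3-coef -(-0.4)(-0.98) = -0.392.]
Remaining roots from the quadratic factor 1 + (1.1) z + (-0.98) z^2:
  Set 1 + (1.1) z + (-0.98) z^2 = 0, i.e. a z^2 + b z + c = 0 with a = -0.98, b = 1.1, c = 1.
  Discriminant D = b^2 - 4ac = (1.1)^2 - 4*(-0.98)*1 = 1.21 - (-3.92) = 5.13.
  D >= 0, so the roots are real: z = (-b +/- sqrt(D)) / (2a) = (-1.1 +/- 2.26495) / (-1.96).
    z_1 = (-1.1 + 2.26495) / (-1.96) = -0.5944,   |z_1| = 0.5944.
    z_2 = (-1.1 - 2.26495) / (-1.96) = 1.7168,   |z_2| = 1.7168.
Moduli of all roots: 2.5000, 0.5944, 1.7168.
All moduli strictly greater than 1? No.
Verdict: Not stationary.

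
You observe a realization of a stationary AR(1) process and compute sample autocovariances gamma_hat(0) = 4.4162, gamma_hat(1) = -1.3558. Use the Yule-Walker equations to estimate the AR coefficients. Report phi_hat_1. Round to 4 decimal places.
\hat\phi_{1} = -0.3070

The Yule-Walker equations for an AR(p) process read, in matrix form,
  Gamma_p phi = r_p,   with   (Gamma_p)_{ij} = gamma(|i - j|),
                       (r_p)_i = gamma(i),   i,j = 1..p.
Substitute the sample gammas (Toeplitz matrix and right-hand side of size 1):
  Gamma_p = [[4.4162]]
  r_p     = [-1.3558]
With p = 1 this is the single equation gamma(0) phi_1 = gamma(1):
  phi_hat_1 = gamma(1) / gamma(0) = -1.3558 / 4.4162 = -0.3070.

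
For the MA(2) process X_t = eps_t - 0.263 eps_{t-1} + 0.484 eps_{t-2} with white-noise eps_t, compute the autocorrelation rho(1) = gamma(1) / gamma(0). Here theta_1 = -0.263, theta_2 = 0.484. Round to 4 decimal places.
\rho(1) = -0.2994

For an MA(q) process with theta_0 = 1, the autocovariance is
  gamma(k) = sigma^2 * sum_{i=0..q-k} theta_i * theta_{i+k},
and rho(k) = gamma(k) / gamma(0). Sigma^2 cancels.
  numerator   = (1)*(-0.263) + (-0.263)*(0.484) = -0.390292.
  denominator = (1)^2 + (-0.263)^2 + (0.484)^2 = 1.303425.
  rho(1) = -0.390292 / 1.303425 = -0.2994.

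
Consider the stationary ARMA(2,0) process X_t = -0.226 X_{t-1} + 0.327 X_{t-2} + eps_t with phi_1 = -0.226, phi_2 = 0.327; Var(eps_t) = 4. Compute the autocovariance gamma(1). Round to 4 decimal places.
\gamma(1) = -1.6952

Multiply the model equation by X_{t-k} and take expectations. With theta_0 = psi_0 = 1 and psi_j the MA(infinity) weights, this gives
  gamma(k) - sum_i phi_i gamma(k-i) = c_k,
  c_k = sigma^2 * sum_{j=k..q} theta_j psi_{j-k}   (c_k = 0 for k > q),
using gamma(-m) = gamma(m).
Pure AR (q = 0): c_0 = sigma^2 = 4, c_k = 0 for k >= 1.
Equations for k = 0, 1, 2 (AR order 2, c_2 = 0):
  (E0) gamma(0) = phi_1 gamma(1) + phi_2 gamma(2) + c_0
  (E1) gamma(1) = phi_1 gamma(0) + phi_2 gamma(1) + c_1
  (E2) gamma(2) = phi_1 gamma(1) + phi_2 gamma(0)
From (E1): gamma(1) = A gamma(0) + B with
  A = phi_1 / (1 - phi_2) = -0.226 / 0.673 = -0.33581,   B = c_1 / (1 - phi_2) = 0 / 0.673 = 0.
Insert (E2) into (E0): gamma(0) (1 - phi_2^2) = phi_1 (1 + phi_2) gamma(1) + c_0.
  phi_1 (1 + phi_2) = (-0.226)(1.327) = -0.299902,   1 - phi_2^2 = 0.893071.
Replace gamma(1) by A gamma(0) + B and collect gamma(0):
  gamma(0) [0.893071 - (-0.299902)(-0.33581)] = c_0 = 4
  gamma(0) * 0.792361 = 4
  gamma(0) = 4 / 0.792361 = 5.048204.
  gamma(1) = A gamma(0) = (-0.33581)(5.048204) = -1.695236.
Therefore gamma(1) = -1.6952 (to 4 decimal places).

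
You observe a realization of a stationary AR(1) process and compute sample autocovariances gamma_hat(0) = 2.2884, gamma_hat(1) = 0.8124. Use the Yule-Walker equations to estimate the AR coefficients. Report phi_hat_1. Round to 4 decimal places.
\hat\phi_{1} = 0.3550

The Yule-Walker equations for an AR(p) process read, in matrix form,
  Gamma_p phi = r_p,   with   (Gamma_p)_{ij} = gamma(|i - j|),
                       (r_p)_i = gamma(i),   i,j = 1..p.
Substitute the sample gammas (Toeplitz matrix and right-hand side of size 1):
  Gamma_p = [[2.2884]]
  r_p     = [0.8124]
With p = 1 this is the single equation gamma(0) phi_1 = gamma(1):
  phi_hat_1 = gamma(1) / gamma(0) = 0.8124 / 2.2884 = 0.3550.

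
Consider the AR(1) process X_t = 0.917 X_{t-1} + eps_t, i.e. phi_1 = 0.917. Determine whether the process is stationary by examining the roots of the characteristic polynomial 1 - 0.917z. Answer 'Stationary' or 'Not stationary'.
\text{Stationary}

The AR(p) characteristic polynomial is P(z) = 1 - 0.917z.
Stationarity requires all roots to lie outside the unit circle, i.e. |z| > 1 for every root.
This is linear in z: 1 + (-0.917) z = 0  =>  z = -1/(-0.917) = 1.090513,  |z| = 1.090513.
Moduli of all roots: 1.0905.
All moduli strictly greater than 1? Yes.
Verdict: Stationary.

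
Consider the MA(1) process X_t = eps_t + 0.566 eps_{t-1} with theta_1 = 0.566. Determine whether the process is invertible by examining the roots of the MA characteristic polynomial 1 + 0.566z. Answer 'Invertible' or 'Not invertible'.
\text{Invertible}

The MA(q) characteristic polynomial is P(z) = 1 + 0.566z.
Invertibility requires all roots to lie outside the unit circle, i.e. |z| > 1 for every root.
This is linear in z: 1 + (0.566) z = 0  =>  z = -1/(0.566) = -1.766784,  |z| = 1.766784.
Moduli of all roots: 1.7668.
All moduli strictly greater than 1? Yes.
Verdict: Invertible.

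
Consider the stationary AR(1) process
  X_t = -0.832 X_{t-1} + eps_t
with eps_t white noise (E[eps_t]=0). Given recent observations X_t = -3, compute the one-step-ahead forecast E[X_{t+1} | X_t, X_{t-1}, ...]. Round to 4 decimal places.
E[X_{t+1} \mid \mathcal F_t] = 2.4960

For an AR(p) model X_t = c + sum_i phi_i X_{t-i} + eps_t, the
one-step-ahead conditional mean is
  E[X_{t+1} | X_t, ...] = c + sum_i phi_i X_{t+1-i}.
Substitute known values:
  E[X_{t+1} | ...] = (-0.832) * (-3)
                   = 2.4960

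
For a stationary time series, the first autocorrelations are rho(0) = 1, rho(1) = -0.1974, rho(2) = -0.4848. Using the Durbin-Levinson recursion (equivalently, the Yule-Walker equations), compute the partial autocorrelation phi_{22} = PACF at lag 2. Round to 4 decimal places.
\phi_{22} = -0.5450

The PACF at lag k is phi_{kk}, the last component of the solution
to the Yule-Walker system G_k phi = r_k where
  (G_k)_{ij} = rho(|i - j|), (r_k)_i = rho(i), i,j = 1..k.
Equivalently, Durbin-Levinson gives phi_{kk} iteratively:
  phi_{11} = rho(1)
  phi_{kk} = [rho(k) - sum_{j=1..k-1} phi_{k-1,j} rho(k-j)]
            / [1 - sum_{j=1..k-1} phi_{k-1,j} rho(j)],
  phi_{k,j} = phi_{k-1,j} - phi_{kk} phi_{k-1,k-j},  j = 1..k-1.
Step k = 1:
  phi_11 = rho(1) = -0.1974.
Step k = 2:
  phi_22 = [rho(2) - phi_11 rho(1)] / [1 - phi_11 rho(1)] = [-0.4848 - (-0.1974)(-0.1974)] / [1 - (-0.1974)(-0.1974)]
         = -0.52376676 / 0.96103324 = -0.545.
Therefore phi_{22} = -0.5450.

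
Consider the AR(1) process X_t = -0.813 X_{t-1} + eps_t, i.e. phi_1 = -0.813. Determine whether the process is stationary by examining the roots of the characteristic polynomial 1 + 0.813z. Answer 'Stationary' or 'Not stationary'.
\text{Stationary}

The AR(p) characteristic polynomial is P(z) = 1 + 0.813z.
Stationarity requires all roots to lie outside the unit circle, i.e. |z| > 1 for every root.
This is linear in z: 1 + (0.813) z = 0  =>  z = -1/(0.813) = -1.230012,  |z| = 1.230012.
Moduli of all roots: 1.2300.
All moduli strictly greater than 1? Yes.
Verdict: Stationary.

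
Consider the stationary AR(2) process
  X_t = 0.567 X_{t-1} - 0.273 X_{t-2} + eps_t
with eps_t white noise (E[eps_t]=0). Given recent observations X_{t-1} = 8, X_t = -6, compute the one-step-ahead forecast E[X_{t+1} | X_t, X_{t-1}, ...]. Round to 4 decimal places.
E[X_{t+1} \mid \mathcal F_t] = -5.5860

For an AR(p) model X_t = c + sum_i phi_i X_{t-i} + eps_t, the
one-step-ahead conditional mean is
  E[X_{t+1} | X_t, ...] = c + sum_i phi_i X_{t+1-i}.
Substitute known values:
  E[X_{t+1} | ...] = (0.567) * (-6) + (-0.273) * (8)
                   = -5.5860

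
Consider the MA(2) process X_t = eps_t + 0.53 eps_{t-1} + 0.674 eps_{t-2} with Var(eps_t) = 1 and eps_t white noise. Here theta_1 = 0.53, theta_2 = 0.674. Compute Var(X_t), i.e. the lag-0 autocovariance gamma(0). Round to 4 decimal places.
\gamma(0) = 1.7352

For an MA(q) process X_t = eps_t + sum_i theta_i eps_{t-i} with
Var(eps_t) = sigma^2, the variance is
  gamma(0) = sigma^2 * (1 + sum_i theta_i^2).
  sum_i theta_i^2 = (0.53)^2 + (0.674)^2 = 0.2809 + 0.454276 = 0.735176.
  gamma(0) = 1 * (1 + 0.735176) = 1 * 1.735176 = 1.735176, which rounds to 1.7352.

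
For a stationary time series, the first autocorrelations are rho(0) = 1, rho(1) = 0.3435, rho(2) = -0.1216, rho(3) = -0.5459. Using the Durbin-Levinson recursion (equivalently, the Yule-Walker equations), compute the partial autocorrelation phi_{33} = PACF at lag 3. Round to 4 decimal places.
\phi_{33} = -0.4890

The PACF at lag k is phi_{kk}, the last component of the solution
to the Yule-Walker system G_k phi = r_k where
  (G_k)_{ij} = rho(|i - j|), (r_k)_i = rho(i), i,j = 1..k.
Equivalently, Durbin-Levinson gives phi_{kk} iteratively:
  phi_{11} = rho(1)
  phi_{kk} = [rho(k) - sum_{j=1..k-1} phi_{k-1,j} rho(k-j)]
            / [1 - sum_{j=1..k-1} phi_{k-1,j} rho(j)],
  phi_{k,j} = phi_{k-1,j} - phi_{kk} phi_{k-1,k-j},  j = 1..k-1.
Step k = 1:
  phi_11 = rho(1) = 0.3435.
Step k = 2:
  phi_22 = [rho(2) - phi_11 rho(1)] / [1 - phi_11 rho(1)] = [-0.1216 - (0.3435)(0.3435)] / [1 - (0.3435)(0.3435)]
         = -0.23959225 / 0.88200775 = -0.271644.
  Update: phi_21 = phi_11 - phi_22 phi_11 = 0.3435 - (-0.271644)(0.3435) = 0.43681.
Step k = 3:
  phi_33 = [rho(3) - phi_21 rho(2) - phi_22 rho(1)] / [1 - phi_21 rho(1) - phi_22 rho(2)]
    numerator   = -0.5459 - (0.43681)(-0.1216) - (-0.271644)(0.3435) = -0.39947417
    denominator = 1 - (0.43681)(0.3435) - (-0.271644)(-0.1216) = 0.81692392
  phi_33 = -0.39947417 / 0.81692392 = -0.489.
Therefore phi_{33} = -0.4890.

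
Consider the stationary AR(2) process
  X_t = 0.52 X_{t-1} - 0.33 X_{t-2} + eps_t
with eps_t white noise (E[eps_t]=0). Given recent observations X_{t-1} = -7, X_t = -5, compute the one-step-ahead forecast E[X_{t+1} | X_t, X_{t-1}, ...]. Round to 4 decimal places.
E[X_{t+1} \mid \mathcal F_t] = -0.2900

For an AR(p) model X_t = c + sum_i phi_i X_{t-i} + eps_t, the
one-step-ahead conditional mean is
  E[X_{t+1} | X_t, ...] = c + sum_i phi_i X_{t+1-i}.
Substitute known values:
  E[X_{t+1} | ...] = (0.52) * (-5) + (-0.33) * (-7)
                   = -0.2900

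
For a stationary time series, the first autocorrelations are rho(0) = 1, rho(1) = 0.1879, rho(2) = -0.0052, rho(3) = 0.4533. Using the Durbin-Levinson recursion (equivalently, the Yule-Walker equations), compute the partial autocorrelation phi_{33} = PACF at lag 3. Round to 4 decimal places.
\phi_{33} = 0.4800

The PACF at lag k is phi_{kk}, the last component of the solution
to the Yule-Walker system G_k phi = r_k where
  (G_k)_{ij} = rho(|i - j|), (r_k)_i = rho(i), i,j = 1..k.
Equivalently, Durbin-Levinson gives phi_{kk} iteratively:
  phi_{11} = rho(1)
  phi_{kk} = [rho(k) - sum_{j=1..k-1} phi_{k-1,j} rho(k-j)]
            / [1 - sum_{j=1..k-1} phi_{k-1,j} rho(j)],
  phi_{k,j} = phi_{k-1,j} - phi_{kk} phi_{k-1,k-j},  j = 1..k-1.
Step k = 1:
  phi_11 = rho(1) = 0.1879.
Step k = 2:
  phi_22 = [rho(2) - phi_11 rho(1)] / [1 - phi_11 rho(1)] = [-0.0052 - (0.1879)(0.1879)] / [1 - (0.1879)(0.1879)]
         = -0.04050641 / 0.96469359 = -0.041989.
  Update: phi_21 = phi_11 - phi_22 phi_11 = 0.1879 - (-0.041989)(0.1879) = 0.19579.
Step k = 3:
  phi_33 = [rho(3) - phi_21 rho(2) - phi_22 rho(1)] / [1 - phi_21 rho(1) - phi_22 rho(2)]
    numerator   = 0.4533 - (0.19579)(-0.0052) - (-0.041989)(0.1879) = 0.46220782
    denominator = 1 - (0.19579)(0.1879) - (-0.041989)(-0.0052) = 0.96299277
  phi_33 = 0.46220782 / 0.96299277 = 0.48.
Therefore phi_{33} = 0.4800.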